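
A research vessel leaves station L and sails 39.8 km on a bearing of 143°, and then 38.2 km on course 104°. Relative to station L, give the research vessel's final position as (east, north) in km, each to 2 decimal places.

(61.02, -41.03)

Leg 1 (143°, 39.8 km): east 39.8 sin 143° = 23.95, north 39.8 cos 143° = -31.79
Leg 2 (104°, 38.2 km): east 38.2 sin 104° = 37.07, north 38.2 cos 104° = -9.24
Summing: 61.02 km east, -41.03 km north → (61.02, -41.03).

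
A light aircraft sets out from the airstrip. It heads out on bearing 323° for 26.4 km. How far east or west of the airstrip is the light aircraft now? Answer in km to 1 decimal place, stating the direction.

Leg 1 (323°, 26.4 km): east 26.4 sin 323° = -15.89, north 26.4 cos 323° = 21.08
Net east component: -15.89 km.

15.9 km west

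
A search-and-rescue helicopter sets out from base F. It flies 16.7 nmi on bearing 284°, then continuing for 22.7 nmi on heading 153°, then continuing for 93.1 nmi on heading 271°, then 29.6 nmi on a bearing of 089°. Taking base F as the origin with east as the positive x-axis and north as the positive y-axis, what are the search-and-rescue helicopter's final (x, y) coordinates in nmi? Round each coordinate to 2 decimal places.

Leg 1 (284°, 16.7 nmi): east 16.7 sin 284° = -16.20, north 16.7 cos 284° = 4.04
Leg 2 (153°, 22.7 nmi): east 22.7 sin 153° = 10.31, north 22.7 cos 153° = -20.23
Leg 3 (271°, 93.1 nmi): east 93.1 sin 271° = -93.09, north 93.1 cos 271° = 1.62
Leg 4 (089°, 29.6 nmi): east 29.6 sin 89° = 29.60, north 29.6 cos 89° = 0.52
Summing: -69.39 nmi east, -14.04 nmi north → (-69.39, -14.04).

(-69.39, -14.04)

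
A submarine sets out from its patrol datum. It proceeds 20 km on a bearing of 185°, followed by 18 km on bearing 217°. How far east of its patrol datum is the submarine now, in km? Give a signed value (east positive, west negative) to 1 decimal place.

-12.6 km

Leg 1 (185°, 20 km): east 20 sin 185° = -1.74, north 20 cos 185° = -19.92
Leg 2 (217°, 18 km): east 18 sin 217° = -10.83, north 18 cos 217° = -14.38
Net east component: -12.58 km.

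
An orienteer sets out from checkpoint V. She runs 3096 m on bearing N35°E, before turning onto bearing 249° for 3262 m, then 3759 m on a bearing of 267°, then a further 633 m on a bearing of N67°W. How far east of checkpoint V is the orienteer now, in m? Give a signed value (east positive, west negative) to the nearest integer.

Leg 1 (N35°E, 3096 m): east 3096 sin 35° = 1775.79, north 3096 cos 35° = 2536.09
Leg 2 (249°, 3262 m): east 3262 sin 249° = -3045.34, north 3262 cos 249° = -1169.00
Leg 3 (267°, 3759 m): east 3759 sin 267° = -3753.85, north 3759 cos 267° = -196.73
Leg 4 (N67°W, 633 m): east 633 sin 293° = -582.68, north 633 cos 293° = 247.33
Net east component: -5606.07 m.

-5606 m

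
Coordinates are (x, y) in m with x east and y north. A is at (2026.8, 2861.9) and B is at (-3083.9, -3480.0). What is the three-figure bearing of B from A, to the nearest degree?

219°

Δeast = -3083.9 − 2026.8 = -5110.70; Δnorth = -3480.0 − 2861.9 = -6341.90.
Bearing = atan2(Δeast, Δnorth) mod 360° = 218.86° ≈ 219°.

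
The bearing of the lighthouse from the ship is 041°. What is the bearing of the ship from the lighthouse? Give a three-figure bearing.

Back-bearing = 041° + 180° = 221°.

221°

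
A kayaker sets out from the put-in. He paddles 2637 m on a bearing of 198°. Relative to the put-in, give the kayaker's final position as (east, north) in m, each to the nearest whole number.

Leg 1 (198°, 2637 m): east 2637 sin 198° = -814.88, north 2637 cos 198° = -2507.94
Summing: -814.88 m east, -2507.94 m north → (-815, -2508).

(-815, -2508)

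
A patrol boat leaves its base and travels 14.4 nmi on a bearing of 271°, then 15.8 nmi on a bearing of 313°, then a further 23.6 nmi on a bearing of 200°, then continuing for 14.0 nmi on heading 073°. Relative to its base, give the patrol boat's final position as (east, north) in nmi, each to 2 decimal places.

(-20.64, -7.06)

Leg 1 (271°, 14.4 nmi): east 14.4 sin 271° = -14.40, north 14.4 cos 271° = 0.25
Leg 2 (313°, 15.8 nmi): east 15.8 sin 313° = -11.56, north 15.8 cos 313° = 10.78
Leg 3 (200°, 23.6 nmi): east 23.6 sin 200° = -8.07, north 23.6 cos 200° = -22.18
Leg 4 (073°, 14.0 nmi): east 14.0 sin 73° = 13.39, north 14.0 cos 73° = 4.09
Summing: -20.64 nmi east, -7.06 nmi north → (-20.64, -7.06).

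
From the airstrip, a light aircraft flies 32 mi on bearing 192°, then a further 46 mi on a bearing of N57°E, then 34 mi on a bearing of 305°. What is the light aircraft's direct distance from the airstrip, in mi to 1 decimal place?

Leg 1 (192°, 32 mi): east 32 sin 192° = -6.65, north 32 cos 192° = -31.30
Leg 2 (N57°E, 46 mi): east 46 sin 57° = 38.58, north 46 cos 57° = 25.05
Leg 3 (305°, 34 mi): east 34 sin 305° = -27.85, north 34 cos 305° = 19.50
Net: 4.07 east, 13.25 north. Distance = √((4.07)² + (13.25)²) = 13.866 mi.

13.9 mi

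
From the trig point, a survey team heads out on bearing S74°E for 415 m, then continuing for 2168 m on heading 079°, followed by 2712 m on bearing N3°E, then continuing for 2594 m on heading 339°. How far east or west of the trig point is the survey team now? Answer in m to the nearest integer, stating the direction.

Leg 1 (S74°E, 415 m): east 415 sin 106° = 398.92, north 415 cos 106° = -114.39
Leg 2 (079°, 2168 m): east 2168 sin 79° = 2128.17, north 2168 cos 79° = 413.67
Leg 3 (N3°E, 2712 m): east 2712 sin 3° = 141.94, north 2712 cos 3° = 2708.28
Leg 4 (339°, 2594 m): east 2594 sin 339° = -929.61, north 2594 cos 339° = 2421.71
Net east component: 1739.42 m.

1739 m east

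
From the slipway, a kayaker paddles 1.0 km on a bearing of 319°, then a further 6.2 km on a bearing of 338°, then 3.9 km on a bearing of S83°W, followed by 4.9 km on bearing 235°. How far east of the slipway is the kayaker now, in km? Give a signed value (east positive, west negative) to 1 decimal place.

Leg 1 (319°, 1.0 km): east 1.0 sin 319° = -0.66, north 1.0 cos 319° = 0.75
Leg 2 (338°, 6.2 km): east 6.2 sin 338° = -2.32, north 6.2 cos 338° = 5.75
Leg 3 (S83°W, 3.9 km): east 3.9 sin 263° = -3.87, north 3.9 cos 263° = -0.48
Leg 4 (235°, 4.9 km): east 4.9 sin 235° = -4.01, north 4.9 cos 235° = -2.81
Net east component: -10.86 km.

-10.9 km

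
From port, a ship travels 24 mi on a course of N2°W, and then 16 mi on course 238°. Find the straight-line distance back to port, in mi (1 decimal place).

Leg 1 (N2°W, 24 mi): east 24 sin 358° = -0.84, north 24 cos 358° = 23.99
Leg 2 (238°, 16 mi): east 16 sin 238° = -13.57, north 16 cos 238° = -8.48
Net: -14.41 east, 15.51 north. Distance = √((-14.41)² + (15.51)²) = 21.166 mi.

21.2 mi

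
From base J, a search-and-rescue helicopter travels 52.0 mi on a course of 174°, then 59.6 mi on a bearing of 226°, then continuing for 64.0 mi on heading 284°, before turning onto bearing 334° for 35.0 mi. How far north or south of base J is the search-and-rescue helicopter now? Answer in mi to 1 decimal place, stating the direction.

46.2 mi south

Leg 1 (174°, 52.0 mi): east 52.0 sin 174° = 5.44, north 52.0 cos 174° = -51.72
Leg 2 (226°, 59.6 mi): east 59.6 sin 226° = -42.87, north 59.6 cos 226° = -41.40
Leg 3 (284°, 64.0 mi): east 64.0 sin 284° = -62.10, north 64.0 cos 284° = 15.48
Leg 4 (334°, 35.0 mi): east 35.0 sin 334° = -15.34, north 35.0 cos 334° = 31.46
Net north component: -46.18 mi.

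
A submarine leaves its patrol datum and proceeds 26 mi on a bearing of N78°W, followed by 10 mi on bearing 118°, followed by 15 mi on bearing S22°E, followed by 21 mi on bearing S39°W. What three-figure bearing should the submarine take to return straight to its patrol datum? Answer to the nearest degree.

Leg 1 (N78°W, 26 mi): east 26 sin 282° = -25.43, north 26 cos 282° = 5.41
Leg 2 (118°, 10 mi): east 10 sin 118° = 8.83, north 10 cos 118° = -4.69
Leg 3 (S22°E, 15 mi): east 15 sin 158° = 5.62, north 15 cos 158° = -13.91
Leg 4 (S39°W, 21 mi): east 21 sin 219° = -13.22, north 21 cos 219° = -16.32
Net displacement: -24.20 east, -29.52 north. Direction back to start is (24.20, 29.52): bearing = atan2(24.20, 29.52) mod 360° = 39.35° ≈ 039°.

039°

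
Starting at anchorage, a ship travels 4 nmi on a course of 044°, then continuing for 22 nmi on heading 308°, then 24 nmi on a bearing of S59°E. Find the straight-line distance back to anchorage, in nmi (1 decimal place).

7.3 nmi

Leg 1 (044°, 4 nmi): east 4 sin 44° = 2.78, north 4 cos 44° = 2.88
Leg 2 (308°, 22 nmi): east 22 sin 308° = -17.34, north 22 cos 308° = 13.54
Leg 3 (S59°E, 24 nmi): east 24 sin 121° = 20.57, north 24 cos 121° = -12.36
Net: 6.01 east, 4.06 north. Distance = √((6.01)² + (4.06)²) = 7.257 nmi.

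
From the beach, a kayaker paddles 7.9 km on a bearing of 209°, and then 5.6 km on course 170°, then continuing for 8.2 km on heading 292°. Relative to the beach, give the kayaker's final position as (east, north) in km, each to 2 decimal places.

Leg 1 (209°, 7.9 km): east 7.9 sin 209° = -3.83, north 7.9 cos 209° = -6.91
Leg 2 (170°, 5.6 km): east 5.6 sin 170° = 0.97, north 5.6 cos 170° = -5.51
Leg 3 (292°, 8.2 km): east 8.2 sin 292° = -7.60, north 8.2 cos 292° = 3.07
Summing: -10.46 km east, -9.35 km north → (-10.46, -9.35).

(-10.46, -9.35)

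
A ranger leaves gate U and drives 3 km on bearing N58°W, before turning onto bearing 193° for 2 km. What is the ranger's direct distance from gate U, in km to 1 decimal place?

Leg 1 (N58°W, 3 km): east 3 sin 302° = -2.54, north 3 cos 302° = 1.59
Leg 2 (193°, 2 km): east 2 sin 193° = -0.45, north 2 cos 193° = -1.95
Net: -2.99 east, -0.36 north. Distance = √((-2.99)² + (-0.36)²) = 3.015 km.

3.0 km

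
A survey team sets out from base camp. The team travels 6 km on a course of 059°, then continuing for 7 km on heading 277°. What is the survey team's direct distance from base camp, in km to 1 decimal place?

Leg 1 (059°, 6 km): east 6 sin 59° = 5.14, north 6 cos 59° = 3.09
Leg 2 (277°, 7 km): east 7 sin 277° = -6.95, north 7 cos 277° = 0.85
Net: -1.80 east, 3.94 north. Distance = √((-1.80)² + (3.94)²) = 4.337 km.

4.3 km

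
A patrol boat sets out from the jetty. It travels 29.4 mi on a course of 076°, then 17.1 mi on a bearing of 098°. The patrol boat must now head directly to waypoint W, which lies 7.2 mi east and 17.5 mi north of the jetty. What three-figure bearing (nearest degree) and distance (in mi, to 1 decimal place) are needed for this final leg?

Leg 1 (076°, 29.4 mi): east 29.4 sin 76° = 28.53, north 29.4 cos 76° = 7.11
Leg 2 (098°, 17.1 mi): east 17.1 sin 98° = 16.93, north 17.1 cos 98° = -2.38
Current position: (45.46, 4.73). Target: (7.2, 17.5). Remaining: Δeast = -38.26, Δnorth = 12.77.
Bearing = atan2(-38.26, 12.77) mod 360° = 288.45°; distance = √((-38.26)² + (12.77)²) = 40.334 mi.

288°, 40.3 mi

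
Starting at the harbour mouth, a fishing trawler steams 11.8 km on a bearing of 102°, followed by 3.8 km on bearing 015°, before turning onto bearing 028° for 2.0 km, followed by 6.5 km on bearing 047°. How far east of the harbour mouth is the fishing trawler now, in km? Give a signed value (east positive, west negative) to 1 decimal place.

18.2 km

Leg 1 (102°, 11.8 km): east 11.8 sin 102° = 11.54, north 11.8 cos 102° = -2.45
Leg 2 (015°, 3.8 km): east 3.8 sin 15° = 0.98, north 3.8 cos 15° = 3.67
Leg 3 (028°, 2.0 km): east 2.0 sin 28° = 0.94, north 2.0 cos 28° = 1.77
Leg 4 (047°, 6.5 km): east 6.5 sin 47° = 4.75, north 6.5 cos 47° = 4.43
Net east component: 18.22 km.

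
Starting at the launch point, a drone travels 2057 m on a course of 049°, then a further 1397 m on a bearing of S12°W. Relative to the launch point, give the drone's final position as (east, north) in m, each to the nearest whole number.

(1262, -17)

Leg 1 (049°, 2057 m): east 2057 sin 49° = 1552.44, north 2057 cos 49° = 1349.51
Leg 2 (S12°W, 1397 m): east 1397 sin 192° = -290.45, north 1397 cos 192° = -1366.47
Summing: 1261.98 m east, -16.96 m north → (1262, -17).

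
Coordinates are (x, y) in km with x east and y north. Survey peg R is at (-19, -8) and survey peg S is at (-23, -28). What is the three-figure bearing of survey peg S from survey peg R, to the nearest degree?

Δeast = -23 − -19 = -4.00; Δnorth = -28 − -8 = -20.00.
Bearing = atan2(Δeast, Δnorth) mod 360° = 191.31° ≈ 191°.

191°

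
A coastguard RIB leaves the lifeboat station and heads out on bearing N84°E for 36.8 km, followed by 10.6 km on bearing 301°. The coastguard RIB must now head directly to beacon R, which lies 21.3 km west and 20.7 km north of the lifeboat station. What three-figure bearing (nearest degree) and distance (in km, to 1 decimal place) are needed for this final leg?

Leg 1 (N84°E, 36.8 km): east 36.8 sin 84° = 36.60, north 36.8 cos 84° = 3.85
Leg 2 (301°, 10.6 km): east 10.6 sin 301° = -9.09, north 10.6 cos 301° = 5.46
Current position: (27.51, 9.31). Target: (-21.3, 20.7). Remaining: Δeast = -48.81, Δnorth = 11.39.
Bearing = atan2(-48.81, 11.39) mod 360° = 283.14°; distance = √((-48.81)² + (11.39)²) = 50.125 km.

283°, 50.1 km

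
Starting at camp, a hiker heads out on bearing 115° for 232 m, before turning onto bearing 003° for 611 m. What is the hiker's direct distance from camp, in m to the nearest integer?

Leg 1 (115°, 232 m): east 232 sin 115° = 210.26, north 232 cos 115° = -98.05
Leg 2 (003°, 611 m): east 611 sin 3° = 31.98, north 611 cos 3° = 610.16
Net: 242.24 east, 512.12 north. Distance = √((242.24)² + (512.12)²) = 566.518 m.

567 m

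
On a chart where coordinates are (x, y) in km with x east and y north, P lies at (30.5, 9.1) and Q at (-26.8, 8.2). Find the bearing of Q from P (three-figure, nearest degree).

269°

Δeast = -26.8 − 30.5 = -57.30; Δnorth = 8.2 − 9.1 = -0.90.
Bearing = atan2(Δeast, Δnorth) mod 360° = 269.10° ≈ 269°.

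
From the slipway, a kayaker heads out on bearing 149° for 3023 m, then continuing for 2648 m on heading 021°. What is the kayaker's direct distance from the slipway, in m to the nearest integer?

2509 m

Leg 1 (149°, 3023 m): east 3023 sin 149° = 1556.96, north 3023 cos 149° = -2591.22
Leg 2 (021°, 2648 m): east 2648 sin 21° = 948.96, north 2648 cos 21° = 2472.12
Net: 2505.92 east, -119.10 north. Distance = √((2505.92)² + (-119.10)²) = 2508.747 m.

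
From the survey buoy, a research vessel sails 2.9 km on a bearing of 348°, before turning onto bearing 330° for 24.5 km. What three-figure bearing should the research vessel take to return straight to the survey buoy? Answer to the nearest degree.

Leg 1 (348°, 2.9 km): east 2.9 sin 348° = -0.60, north 2.9 cos 348° = 2.84
Leg 2 (330°, 24.5 km): east 24.5 sin 330° = -12.25, north 24.5 cos 330° = 21.22
Net displacement: -12.85 east, 24.05 north. Direction back to start is (12.85, -24.05): bearing = atan2(12.85, -24.05) mod 360° = 151.88° ≈ 152°.

152°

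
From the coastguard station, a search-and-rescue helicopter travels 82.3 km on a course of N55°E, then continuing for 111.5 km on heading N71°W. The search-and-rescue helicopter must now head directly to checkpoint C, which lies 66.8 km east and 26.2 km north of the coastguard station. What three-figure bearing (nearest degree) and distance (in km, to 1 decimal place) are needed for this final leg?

119°, 119.5 km

Leg 1 (N55°E, 82.3 km): east 82.3 sin 55° = 67.42, north 82.3 cos 55° = 47.21
Leg 2 (N71°W, 111.5 km): east 111.5 sin 289° = -105.43, north 111.5 cos 289° = 36.30
Current position: (-38.01, 83.51). Target: (66.8, 26.2). Remaining: Δeast = 104.81, Δnorth = -57.31.
Bearing = atan2(104.81, -57.31) mod 360° = 118.67°; distance = √((104.81)² + (-57.31)²) = 119.453 km.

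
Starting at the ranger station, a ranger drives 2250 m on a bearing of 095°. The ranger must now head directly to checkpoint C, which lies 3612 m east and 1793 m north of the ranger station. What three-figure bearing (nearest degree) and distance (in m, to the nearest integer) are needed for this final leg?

035°, 2416 m

Leg 1 (095°, 2250 m): east 2250 sin 95° = 2241.44, north 2250 cos 95° = -196.10
Current position: (2241.44, -196.10). Target: (3612, 1793). Remaining: Δeast = 1370.56, Δnorth = 1989.10.
Bearing = atan2(1370.56, 1989.10) mod 360° = 34.57°; distance = √((1370.56)² + (1989.10)²) = 2415.566 m.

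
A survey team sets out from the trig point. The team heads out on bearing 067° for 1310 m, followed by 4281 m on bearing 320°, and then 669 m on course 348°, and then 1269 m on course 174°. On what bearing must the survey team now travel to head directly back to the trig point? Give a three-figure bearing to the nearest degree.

154°

Leg 1 (067°, 1310 m): east 1310 sin 67° = 1205.86, north 1310 cos 67° = 511.86
Leg 2 (320°, 4281 m): east 4281 sin 320° = -2751.77, north 4281 cos 320° = 3279.44
Leg 3 (348°, 669 m): east 669 sin 348° = -139.09, north 669 cos 348° = 654.38
Leg 4 (174°, 1269 m): east 1269 sin 174° = 132.65, north 1269 cos 174° = -1262.05
Net displacement: -1552.36 east, 3183.63 north. Direction back to start is (1552.36, -3183.63): bearing = atan2(1552.36, -3183.63) mod 360° = 154.01° ≈ 154°.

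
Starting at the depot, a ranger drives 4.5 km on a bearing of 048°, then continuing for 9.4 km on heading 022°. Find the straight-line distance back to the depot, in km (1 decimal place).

13.6 km

Leg 1 (048°, 4.5 km): east 4.5 sin 48° = 3.34, north 4.5 cos 48° = 3.01
Leg 2 (022°, 9.4 km): east 9.4 sin 22° = 3.52, north 9.4 cos 22° = 8.72
Net: 6.87 east, 11.73 north. Distance = √((6.87)² + (11.73)²) = 13.589 km.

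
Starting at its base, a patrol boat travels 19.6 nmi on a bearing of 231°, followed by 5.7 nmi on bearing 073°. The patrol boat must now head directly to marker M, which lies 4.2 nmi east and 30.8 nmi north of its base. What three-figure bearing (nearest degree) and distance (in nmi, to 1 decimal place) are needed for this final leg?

Leg 1 (231°, 19.6 nmi): east 19.6 sin 231° = -15.23, north 19.6 cos 231° = -12.33
Leg 2 (073°, 5.7 nmi): east 5.7 sin 73° = 5.45, north 5.7 cos 73° = 1.67
Current position: (-9.78, -10.67). Target: (4.2, 30.8). Remaining: Δeast = 13.98, Δnorth = 41.47.
Bearing = atan2(13.98, 41.47) mod 360° = 18.63°; distance = √((13.98)² + (41.47)²) = 43.762 nmi.

019°, 43.8 nmi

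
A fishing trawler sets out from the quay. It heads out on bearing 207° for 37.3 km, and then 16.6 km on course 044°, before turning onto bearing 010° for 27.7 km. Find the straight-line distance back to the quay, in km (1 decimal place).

6.0 km

Leg 1 (207°, 37.3 km): east 37.3 sin 207° = -16.93, north 37.3 cos 207° = -33.23
Leg 2 (044°, 16.6 km): east 16.6 sin 44° = 11.53, north 16.6 cos 44° = 11.94
Leg 3 (010°, 27.7 km): east 27.7 sin 10° = 4.81, north 27.7 cos 10° = 27.28
Net: -0.59 east, 5.99 north. Distance = √((-0.59)² + (5.99)²) = 6.015 km.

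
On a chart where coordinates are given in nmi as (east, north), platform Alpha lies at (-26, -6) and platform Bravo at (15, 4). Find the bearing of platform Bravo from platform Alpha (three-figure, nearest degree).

Δeast = 15 − -26 = 41.00; Δnorth = 4 − -6 = 10.00.
Bearing = atan2(Δeast, Δnorth) mod 360° = 76.29° ≈ 076°.

076°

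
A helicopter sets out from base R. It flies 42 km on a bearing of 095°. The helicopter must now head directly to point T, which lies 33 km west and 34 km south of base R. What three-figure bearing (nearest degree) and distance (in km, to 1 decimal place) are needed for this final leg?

Leg 1 (095°, 42 km): east 42 sin 95° = 41.84, north 42 cos 95° = -3.66
Current position: (41.84, -3.66). Target: (-33, -34). Remaining: Δeast = -74.84, Δnorth = -30.34.
Bearing = atan2(-74.84, -30.34) mod 360° = 247.93°; distance = √((-74.84)² + (-30.34)²) = 80.756 km.

248°, 80.8 km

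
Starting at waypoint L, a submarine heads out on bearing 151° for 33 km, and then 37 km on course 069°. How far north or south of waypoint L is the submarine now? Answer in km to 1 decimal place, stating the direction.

15.6 km south

Leg 1 (151°, 33 km): east 33 sin 151° = 16.00, north 33 cos 151° = -28.86
Leg 2 (069°, 37 km): east 37 sin 69° = 34.54, north 37 cos 69° = 13.26
Net north component: -15.60 km.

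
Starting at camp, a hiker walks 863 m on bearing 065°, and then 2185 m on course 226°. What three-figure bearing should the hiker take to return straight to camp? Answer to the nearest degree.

Leg 1 (065°, 863 m): east 863 sin 65° = 782.14, north 863 cos 65° = 364.72
Leg 2 (226°, 2185 m): east 2185 sin 226° = -1571.76, north 2185 cos 226° = -1517.83
Net displacement: -789.61 east, -1153.11 north. Direction back to start is (789.61, 1153.11): bearing = atan2(789.61, 1153.11) mod 360° = 34.40° ≈ 034°.

034°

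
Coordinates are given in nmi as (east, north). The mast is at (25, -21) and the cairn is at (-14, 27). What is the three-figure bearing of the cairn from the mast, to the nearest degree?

321°

Δeast = -14 − 25 = -39.00; Δnorth = 27 − -21 = 48.00.
Bearing = atan2(Δeast, Δnorth) mod 360° = 320.91° ≈ 321°.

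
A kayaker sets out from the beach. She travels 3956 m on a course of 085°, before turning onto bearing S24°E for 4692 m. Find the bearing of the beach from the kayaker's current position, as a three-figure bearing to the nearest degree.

Leg 1 (085°, 3956 m): east 3956 sin 85° = 3940.95, north 3956 cos 85° = 344.79
Leg 2 (S24°E, 4692 m): east 4692 sin 156° = 1908.41, north 4692 cos 156° = -4286.36
Net displacement: 5849.35 east, -3941.57 north. Direction back to start is (-5849.35, 3941.57): bearing = atan2(-5849.35, 3941.57) mod 360° = 303.97° ≈ 304°.

304°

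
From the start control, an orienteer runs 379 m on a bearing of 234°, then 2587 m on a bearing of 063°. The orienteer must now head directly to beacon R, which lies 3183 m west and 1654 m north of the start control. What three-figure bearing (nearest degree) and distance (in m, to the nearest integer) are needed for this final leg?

Leg 1 (234°, 379 m): east 379 sin 234° = -306.62, north 379 cos 234° = -222.77
Leg 2 (063°, 2587 m): east 2587 sin 63° = 2305.03, north 2587 cos 63° = 1174.47
Current position: (1998.42, 951.70). Target: (-3183, 1654). Remaining: Δeast = -5181.42, Δnorth = 702.30.
Bearing = atan2(-5181.42, 702.30) mod 360° = 277.72°; distance = √((-5181.42)² + (702.30)²) = 5228.795 m.

278°, 5229 m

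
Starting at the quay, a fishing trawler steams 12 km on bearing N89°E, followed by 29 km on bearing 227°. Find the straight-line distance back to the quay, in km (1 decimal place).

Leg 1 (N89°E, 12 km): east 12 sin 89° = 12.00, north 12 cos 89° = 0.21
Leg 2 (227°, 29 km): east 29 sin 227° = -21.21, north 29 cos 227° = -19.78
Net: -9.21 east, -19.57 north. Distance = √((-9.21)² + (-19.57)²) = 21.628 km.

21.6 km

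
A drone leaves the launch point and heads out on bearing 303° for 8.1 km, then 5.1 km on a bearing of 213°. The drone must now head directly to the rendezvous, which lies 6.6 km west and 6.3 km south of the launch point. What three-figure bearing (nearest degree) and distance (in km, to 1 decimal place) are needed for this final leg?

Leg 1 (303°, 8.1 km): east 8.1 sin 303° = -6.79, north 8.1 cos 303° = 4.41
Leg 2 (213°, 5.1 km): east 5.1 sin 213° = -2.78, north 5.1 cos 213° = -4.28
Current position: (-9.57, 0.13). Target: (-6.6, -6.3). Remaining: Δeast = 2.97, Δnorth = -6.43.
Bearing = atan2(2.97, -6.43) mod 360° = 155.22°; distance = √((2.97)² + (-6.43)²) = 7.087 km.

155°, 7.1 km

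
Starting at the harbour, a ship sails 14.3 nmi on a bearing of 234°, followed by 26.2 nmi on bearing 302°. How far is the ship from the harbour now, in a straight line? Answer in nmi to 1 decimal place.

Leg 1 (234°, 14.3 nmi): east 14.3 sin 234° = -11.57, north 14.3 cos 234° = -8.41
Leg 2 (302°, 26.2 nmi): east 26.2 sin 302° = -22.22, north 26.2 cos 302° = 13.88
Net: -33.79 east, 5.48 north. Distance = √((-33.79)² + (5.48)²) = 34.229 nmi.

34.2 nmi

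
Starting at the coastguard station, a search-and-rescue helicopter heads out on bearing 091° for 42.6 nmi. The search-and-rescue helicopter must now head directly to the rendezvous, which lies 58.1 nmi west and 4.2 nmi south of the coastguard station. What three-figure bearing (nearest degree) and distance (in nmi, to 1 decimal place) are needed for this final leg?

268°, 100.8 nmi

Leg 1 (091°, 42.6 nmi): east 42.6 sin 91° = 42.59, north 42.6 cos 91° = -0.74
Current position: (42.59, -0.74). Target: (-58.1, -4.2). Remaining: Δeast = -100.69, Δnorth = -3.46.
Bearing = atan2(-100.69, -3.46) mod 360° = 268.03°; distance = √((-100.69)² + (-3.46)²) = 100.753 nmi.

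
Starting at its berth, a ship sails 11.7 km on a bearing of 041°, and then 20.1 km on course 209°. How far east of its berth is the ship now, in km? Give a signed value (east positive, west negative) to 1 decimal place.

-2.1 km

Leg 1 (041°, 11.7 km): east 11.7 sin 41° = 7.68, north 11.7 cos 41° = 8.83
Leg 2 (209°, 20.1 km): east 20.1 sin 209° = -9.74, north 20.1 cos 209° = -17.58
Net east component: -2.07 km.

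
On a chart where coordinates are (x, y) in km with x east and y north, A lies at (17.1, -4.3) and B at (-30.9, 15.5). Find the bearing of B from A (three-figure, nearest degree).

292°

Δeast = -30.9 − 17.1 = -48.00; Δnorth = 15.5 − -4.3 = 19.80.
Bearing = atan2(Δeast, Δnorth) mod 360° = 292.42° ≈ 292°.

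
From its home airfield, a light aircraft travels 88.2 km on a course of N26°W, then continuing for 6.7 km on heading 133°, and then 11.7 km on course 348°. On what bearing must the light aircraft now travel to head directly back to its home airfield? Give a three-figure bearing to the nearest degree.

157°

Leg 1 (N26°W, 88.2 km): east 88.2 sin 334° = -38.66, north 88.2 cos 334° = 79.27
Leg 2 (133°, 6.7 km): east 6.7 sin 133° = 4.90, north 6.7 cos 133° = -4.57
Leg 3 (348°, 11.7 km): east 11.7 sin 348° = -2.43, north 11.7 cos 348° = 11.44
Net displacement: -36.20 east, 86.15 north. Direction back to start is (36.20, -86.15): bearing = atan2(36.20, -86.15) mod 360° = 157.21° ≈ 157°.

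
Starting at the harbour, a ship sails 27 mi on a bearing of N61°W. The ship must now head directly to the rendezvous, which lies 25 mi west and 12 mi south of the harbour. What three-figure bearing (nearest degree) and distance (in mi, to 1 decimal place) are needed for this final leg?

Leg 1 (N61°W, 27 mi): east 27 sin 299° = -23.61, north 27 cos 299° = 13.09
Current position: (-23.61, 13.09). Target: (-25, -12). Remaining: Δeast = -1.39, Δnorth = -25.09.
Bearing = atan2(-1.39, -25.09) mod 360° = 183.16°; distance = √((-1.39)² + (-25.09)²) = 25.128 mi.

183°, 25.1 mi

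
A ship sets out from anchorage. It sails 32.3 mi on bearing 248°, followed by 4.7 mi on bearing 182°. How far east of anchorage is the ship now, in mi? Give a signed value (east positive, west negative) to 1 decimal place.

Leg 1 (248°, 32.3 mi): east 32.3 sin 248° = -29.95, north 32.3 cos 248° = -12.10
Leg 2 (182°, 4.7 mi): east 4.7 sin 182° = -0.16, north 4.7 cos 182° = -4.70
Net east component: -30.11 mi.

-30.1 mi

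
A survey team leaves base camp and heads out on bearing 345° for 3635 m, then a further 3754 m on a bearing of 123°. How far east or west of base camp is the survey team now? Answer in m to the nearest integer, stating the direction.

2208 m east

Leg 1 (345°, 3635 m): east 3635 sin 345° = -940.81, north 3635 cos 345° = 3511.14
Leg 2 (123°, 3754 m): east 3754 sin 123° = 3148.37, north 3754 cos 123° = -2044.57
Net east component: 2207.56 m.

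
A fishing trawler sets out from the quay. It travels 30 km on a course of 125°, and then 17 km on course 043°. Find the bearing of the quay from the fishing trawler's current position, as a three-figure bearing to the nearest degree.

Leg 1 (125°, 30 km): east 30 sin 125° = 24.57, north 30 cos 125° = -17.21
Leg 2 (043°, 17 km): east 17 sin 43° = 11.59, north 17 cos 43° = 12.43
Net displacement: 36.17 east, -4.77 north. Direction back to start is (-36.17, 4.77): bearing = atan2(-36.17, 4.77) mod 360° = 277.52° ≈ 278°.

278°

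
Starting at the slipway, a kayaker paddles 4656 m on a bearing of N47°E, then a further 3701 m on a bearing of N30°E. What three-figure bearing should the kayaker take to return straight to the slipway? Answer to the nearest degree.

219°

Leg 1 (N47°E, 4656 m): east 4656 sin 47° = 3405.18, north 4656 cos 47° = 3175.38
Leg 2 (N30°E, 3701 m): east 3701 sin 30° = 1850.50, north 3701 cos 30° = 3205.16
Net displacement: 5255.68 east, 6380.54 north. Direction back to start is (-5255.68, -6380.54): bearing = atan2(-5255.68, -6380.54) mod 360° = 219.48° ≈ 219°.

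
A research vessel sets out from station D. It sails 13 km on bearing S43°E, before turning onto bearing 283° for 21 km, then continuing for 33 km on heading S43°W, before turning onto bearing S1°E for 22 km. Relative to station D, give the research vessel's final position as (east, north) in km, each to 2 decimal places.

(-33.72, -50.91)

Leg 1 (S43°E, 13 km): east 13 sin 137° = 8.87, north 13 cos 137° = -9.51
Leg 2 (283°, 21 km): east 21 sin 283° = -20.46, north 21 cos 283° = 4.72
Leg 3 (S43°W, 33 km): east 33 sin 223° = -22.51, north 33 cos 223° = -24.13
Leg 4 (S1°E, 22 km): east 22 sin 179° = 0.38, north 22 cos 179° = -22.00
Summing: -33.72 km east, -50.91 km north → (-33.72, -50.91).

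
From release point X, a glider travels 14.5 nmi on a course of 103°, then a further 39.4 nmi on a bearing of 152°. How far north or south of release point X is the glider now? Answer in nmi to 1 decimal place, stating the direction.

Leg 1 (103°, 14.5 nmi): east 14.5 sin 103° = 14.13, north 14.5 cos 103° = -3.26
Leg 2 (152°, 39.4 nmi): east 39.4 sin 152° = 18.50, north 39.4 cos 152° = -34.79
Net north component: -38.05 nmi.

38.0 nmi south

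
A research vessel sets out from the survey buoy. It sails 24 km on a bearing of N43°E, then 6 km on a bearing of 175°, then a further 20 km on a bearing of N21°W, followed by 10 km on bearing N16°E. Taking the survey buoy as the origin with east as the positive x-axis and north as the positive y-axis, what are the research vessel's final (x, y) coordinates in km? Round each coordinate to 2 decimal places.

(12.48, 39.86)

Leg 1 (N43°E, 24 km): east 24 sin 43° = 16.37, north 24 cos 43° = 17.55
Leg 2 (175°, 6 km): east 6 sin 175° = 0.52, north 6 cos 175° = -5.98
Leg 3 (N21°W, 20 km): east 20 sin 339° = -7.17, north 20 cos 339° = 18.67
Leg 4 (N16°E, 10 km): east 10 sin 16° = 2.76, north 10 cos 16° = 9.61
Summing: 12.48 km east, 39.86 km north → (12.48, 39.86).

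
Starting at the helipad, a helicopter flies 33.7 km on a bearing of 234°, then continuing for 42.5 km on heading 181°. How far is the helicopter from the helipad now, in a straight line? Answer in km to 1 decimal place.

Leg 1 (234°, 33.7 km): east 33.7 sin 234° = -27.26, north 33.7 cos 234° = -19.81
Leg 2 (181°, 42.5 km): east 42.5 sin 181° = -0.74, north 42.5 cos 181° = -42.49
Net: -28.01 east, -62.30 north. Distance = √((-28.01)² + (-62.30)²) = 68.307 km.

68.3 km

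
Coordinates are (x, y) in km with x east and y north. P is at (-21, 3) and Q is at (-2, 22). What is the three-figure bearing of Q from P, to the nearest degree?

045°

Δeast = -2 − -21 = 19.00; Δnorth = 22 − 3 = 19.00.
Bearing = atan2(Δeast, Δnorth) mod 360° = 45.00° ≈ 045°.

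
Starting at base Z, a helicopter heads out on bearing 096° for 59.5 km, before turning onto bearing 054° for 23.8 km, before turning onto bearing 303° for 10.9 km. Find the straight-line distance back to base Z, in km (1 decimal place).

Leg 1 (096°, 59.5 km): east 59.5 sin 96° = 59.17, north 59.5 cos 96° = -6.22
Leg 2 (054°, 23.8 km): east 23.8 sin 54° = 19.25, north 23.8 cos 54° = 13.99
Leg 3 (303°, 10.9 km): east 10.9 sin 303° = -9.14, north 10.9 cos 303° = 5.94
Net: 69.29 east, 13.71 north. Distance = √((69.29)² + (13.71)²) = 70.630 km.

70.6 km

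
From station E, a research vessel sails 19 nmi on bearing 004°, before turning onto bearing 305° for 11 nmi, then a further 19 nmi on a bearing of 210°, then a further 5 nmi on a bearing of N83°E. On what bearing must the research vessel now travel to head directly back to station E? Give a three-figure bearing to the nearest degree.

Leg 1 (004°, 19 nmi): east 19 sin 4° = 1.33, north 19 cos 4° = 18.95
Leg 2 (305°, 11 nmi): east 11 sin 305° = -9.01, north 11 cos 305° = 6.31
Leg 3 (210°, 19 nmi): east 19 sin 210° = -9.50, north 19 cos 210° = -16.45
Leg 4 (N83°E, 5 nmi): east 5 sin 83° = 4.96, north 5 cos 83° = 0.61
Net displacement: -12.22 east, 9.42 north. Direction back to start is (12.22, -9.42): bearing = atan2(12.22, -9.42) mod 360° = 127.62° ≈ 128°.

128°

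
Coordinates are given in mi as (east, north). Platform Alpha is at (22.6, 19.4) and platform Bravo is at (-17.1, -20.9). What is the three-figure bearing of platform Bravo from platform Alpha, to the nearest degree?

225°

Δeast = -17.1 − 22.6 = -39.70; Δnorth = -20.9 − 19.4 = -40.30.
Bearing = atan2(Δeast, Δnorth) mod 360° = 224.57° ≈ 225°.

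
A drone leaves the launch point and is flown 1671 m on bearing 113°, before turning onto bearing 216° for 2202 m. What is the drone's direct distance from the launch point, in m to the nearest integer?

Leg 1 (113°, 1671 m): east 1671 sin 113° = 1538.16, north 1671 cos 113° = -652.91
Leg 2 (216°, 2202 m): east 2202 sin 216° = -1294.30, north 2202 cos 216° = -1781.46
Net: 243.86 east, -2434.37 north. Distance = √((243.86)² + (-2434.37)²) = 2446.551 m.

2447 m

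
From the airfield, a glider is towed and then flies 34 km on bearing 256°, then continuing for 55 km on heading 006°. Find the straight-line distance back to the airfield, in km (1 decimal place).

Leg 1 (256°, 34 km): east 34 sin 256° = -32.99, north 34 cos 256° = -8.23
Leg 2 (006°, 55 km): east 55 sin 6° = 5.75, north 55 cos 6° = 54.70
Net: -27.24 east, 46.47 north. Distance = √((-27.24)² + (46.47)²) = 53.869 km.

53.9 km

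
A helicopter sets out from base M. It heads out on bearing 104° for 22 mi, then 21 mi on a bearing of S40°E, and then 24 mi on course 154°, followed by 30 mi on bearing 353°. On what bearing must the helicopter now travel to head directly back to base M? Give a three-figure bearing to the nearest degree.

Leg 1 (104°, 22 mi): east 22 sin 104° = 21.35, north 22 cos 104° = -5.32
Leg 2 (S40°E, 21 mi): east 21 sin 140° = 13.50, north 21 cos 140° = -16.09
Leg 3 (154°, 24 mi): east 24 sin 154° = 10.52, north 24 cos 154° = -21.57
Leg 4 (353°, 30 mi): east 30 sin 353° = -3.66, north 30 cos 353° = 29.78
Net displacement: 41.71 east, -13.20 north. Direction back to start is (-41.71, 13.20): bearing = atan2(-41.71, 13.20) mod 360° = 287.57° ≈ 288°.

288°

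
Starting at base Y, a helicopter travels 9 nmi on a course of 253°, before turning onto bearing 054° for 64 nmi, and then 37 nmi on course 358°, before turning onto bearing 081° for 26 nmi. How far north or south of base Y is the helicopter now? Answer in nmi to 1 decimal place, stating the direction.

Leg 1 (253°, 9 nmi): east 9 sin 253° = -8.61, north 9 cos 253° = -2.63
Leg 2 (054°, 64 nmi): east 64 sin 54° = 51.78, north 64 cos 54° = 37.62
Leg 3 (358°, 37 nmi): east 37 sin 358° = -1.29, north 37 cos 358° = 36.98
Leg 4 (081°, 26 nmi): east 26 sin 81° = 25.68, north 26 cos 81° = 4.07
Net north component: 76.03 nmi.

76.0 nmi north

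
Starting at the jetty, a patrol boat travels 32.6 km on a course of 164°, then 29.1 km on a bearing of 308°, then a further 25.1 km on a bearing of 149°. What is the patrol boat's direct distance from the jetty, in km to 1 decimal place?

Leg 1 (164°, 32.6 km): east 32.6 sin 164° = 8.99, north 32.6 cos 164° = -31.34
Leg 2 (308°, 29.1 km): east 29.1 sin 308° = -22.93, north 29.1 cos 308° = 17.92
Leg 3 (149°, 25.1 km): east 25.1 sin 149° = 12.93, north 25.1 cos 149° = -21.51
Net: -1.02 east, -34.94 north. Distance = √((-1.02)² + (-34.94)²) = 34.951 km.

35.0 km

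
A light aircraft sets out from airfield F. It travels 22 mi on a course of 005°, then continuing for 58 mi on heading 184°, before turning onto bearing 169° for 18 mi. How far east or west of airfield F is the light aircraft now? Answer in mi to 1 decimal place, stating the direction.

Leg 1 (005°, 22 mi): east 22 sin 5° = 1.92, north 22 cos 5° = 21.92
Leg 2 (184°, 58 mi): east 58 sin 184° = -4.05, north 58 cos 184° = -57.86
Leg 3 (169°, 18 mi): east 18 sin 169° = 3.43, north 18 cos 169° = -17.67
Net east component: 1.31 mi.

1.3 mi east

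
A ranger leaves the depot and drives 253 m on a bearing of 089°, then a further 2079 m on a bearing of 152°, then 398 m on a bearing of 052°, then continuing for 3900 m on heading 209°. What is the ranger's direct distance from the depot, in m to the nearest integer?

5009 m

Leg 1 (089°, 253 m): east 253 sin 89° = 252.96, north 253 cos 89° = 4.42
Leg 2 (152°, 2079 m): east 2079 sin 152° = 976.03, north 2079 cos 152° = -1835.65
Leg 3 (052°, 398 m): east 398 sin 52° = 313.63, north 398 cos 52° = 245.03
Leg 4 (209°, 3900 m): east 3900 sin 209° = -1890.76, north 3900 cos 209° = -3411.02
Net: -348.14 east, -4997.22 north. Distance = √((-348.14)² + (-4997.22)²) = 5009.328 m.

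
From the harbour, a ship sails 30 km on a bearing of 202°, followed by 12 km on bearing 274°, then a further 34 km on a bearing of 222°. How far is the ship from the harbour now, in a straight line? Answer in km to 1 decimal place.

Leg 1 (202°, 30 km): east 30 sin 202° = -11.24, north 30 cos 202° = -27.82
Leg 2 (274°, 12 km): east 12 sin 274° = -11.97, north 12 cos 274° = 0.84
Leg 3 (222°, 34 km): east 34 sin 222° = -22.75, north 34 cos 222° = -25.27
Net: -45.96 east, -52.25 north. Distance = √((-45.96)² + (-52.25)²) = 69.583 km.

69.6 km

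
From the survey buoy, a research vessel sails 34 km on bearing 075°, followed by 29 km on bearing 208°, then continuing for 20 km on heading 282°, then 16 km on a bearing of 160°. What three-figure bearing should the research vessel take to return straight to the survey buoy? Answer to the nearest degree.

Leg 1 (075°, 34 km): east 34 sin 75° = 32.84, north 34 cos 75° = 8.80
Leg 2 (208°, 29 km): east 29 sin 208° = -13.61, north 29 cos 208° = -25.61
Leg 3 (282°, 20 km): east 20 sin 282° = -19.56, north 20 cos 282° = 4.16
Leg 4 (160°, 16 km): east 16 sin 160° = 5.47, north 16 cos 160° = -15.04
Net displacement: 5.14 east, -27.68 north. Direction back to start is (-5.14, 27.68): bearing = atan2(-5.14, 27.68) mod 360° = 349.49° ≈ 349°.

349°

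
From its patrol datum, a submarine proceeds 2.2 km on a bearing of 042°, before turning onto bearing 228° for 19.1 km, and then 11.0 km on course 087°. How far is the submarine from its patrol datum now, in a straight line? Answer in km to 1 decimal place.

Leg 1 (042°, 2.2 km): east 2.2 sin 42° = 1.47, north 2.2 cos 42° = 1.63
Leg 2 (228°, 19.1 km): east 19.1 sin 228° = -14.19, north 19.1 cos 228° = -12.78
Leg 3 (087°, 11.0 km): east 11.0 sin 87° = 10.98, north 11.0 cos 87° = 0.58
Net: -1.74 east, -10.57 north. Distance = √((-1.74)² + (-10.57)²) = 10.712 km.

10.7 km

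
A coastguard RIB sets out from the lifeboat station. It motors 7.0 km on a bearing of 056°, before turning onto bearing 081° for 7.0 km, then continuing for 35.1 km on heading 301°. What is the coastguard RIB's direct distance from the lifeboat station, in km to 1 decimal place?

28.9 km

Leg 1 (056°, 7.0 km): east 7.0 sin 56° = 5.80, north 7.0 cos 56° = 3.91
Leg 2 (081°, 7.0 km): east 7.0 sin 81° = 6.91, north 7.0 cos 81° = 1.10
Leg 3 (301°, 35.1 km): east 35.1 sin 301° = -30.09, north 35.1 cos 301° = 18.08
Net: -17.37 east, 23.09 north. Distance = √((-17.37)² + (23.09)²) = 28.892 km.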